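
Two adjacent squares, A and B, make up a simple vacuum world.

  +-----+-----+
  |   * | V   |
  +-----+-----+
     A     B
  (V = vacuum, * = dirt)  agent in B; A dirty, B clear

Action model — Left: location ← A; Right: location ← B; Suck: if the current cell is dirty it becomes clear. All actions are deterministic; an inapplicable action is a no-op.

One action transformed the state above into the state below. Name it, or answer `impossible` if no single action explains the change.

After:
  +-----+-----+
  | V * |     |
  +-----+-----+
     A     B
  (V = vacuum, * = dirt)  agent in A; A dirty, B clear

try  Left: in A — A dirty, B clear  ← match
try Right: in B — A dirty, B clear
try  Suck: in B — A dirty, B clear

Left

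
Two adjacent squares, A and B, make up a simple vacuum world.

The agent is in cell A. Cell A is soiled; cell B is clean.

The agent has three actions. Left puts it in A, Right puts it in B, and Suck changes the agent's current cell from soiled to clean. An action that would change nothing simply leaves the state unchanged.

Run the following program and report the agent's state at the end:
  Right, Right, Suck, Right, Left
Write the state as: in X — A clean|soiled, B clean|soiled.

Right (#1): in B — A soiled, B clean
Right (#2): in B — A soiled, B clean
Suck (#3): in B — A soiled, B clean
Right (#4): in B — A soiled, B clean
Left (#5): in A — A soiled, B clean

in A — A soiled, B clean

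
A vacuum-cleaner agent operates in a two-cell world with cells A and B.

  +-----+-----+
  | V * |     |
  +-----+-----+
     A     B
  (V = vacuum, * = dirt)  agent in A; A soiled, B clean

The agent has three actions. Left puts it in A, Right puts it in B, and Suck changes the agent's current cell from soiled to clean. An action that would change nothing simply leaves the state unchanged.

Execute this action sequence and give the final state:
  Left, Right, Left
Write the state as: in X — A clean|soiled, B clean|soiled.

in A — A soiled, B clean

t=1 Left ⇒ in A — A soiled, B clean
t=2 Right ⇒ in B — A soiled, B clean
t=3 Left ⇒ in A — A soiled, B clean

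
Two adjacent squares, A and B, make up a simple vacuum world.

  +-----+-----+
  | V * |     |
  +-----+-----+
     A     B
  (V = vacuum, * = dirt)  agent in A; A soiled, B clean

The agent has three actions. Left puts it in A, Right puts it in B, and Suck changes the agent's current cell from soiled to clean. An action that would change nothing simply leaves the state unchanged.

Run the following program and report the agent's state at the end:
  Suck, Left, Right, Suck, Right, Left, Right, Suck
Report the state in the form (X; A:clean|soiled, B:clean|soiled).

1) do Suck; now (A; A:clean, B:clean)
2) do Left; now (A; A:clean, B:clean)
3) do Right; now (B; A:clean, B:clean)
4) do Suck; now (B; A:clean, B:clean)
5) do Right; now (B; A:clean, B:clean)
6) do Left; now (A; A:clean, B:clean)
7) do Right; now (B; A:clean, B:clean)
8) do Suck; now (B; A:clean, B:clean)

(B; A:clean, B:clean)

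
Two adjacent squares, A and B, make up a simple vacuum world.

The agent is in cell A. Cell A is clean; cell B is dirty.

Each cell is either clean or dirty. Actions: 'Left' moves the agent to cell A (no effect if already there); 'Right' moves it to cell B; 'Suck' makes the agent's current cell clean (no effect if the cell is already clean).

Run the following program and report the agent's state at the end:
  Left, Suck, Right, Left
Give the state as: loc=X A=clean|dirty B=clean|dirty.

t=1 Left ⇒ loc=A A=clean B=dirty
t=2 Suck ⇒ loc=A A=clean B=dirty
t=3 Right ⇒ loc=B A=clean B=dirty
t=4 Left ⇒ loc=A A=clean B=dirty

loc=A A=clean B=dirty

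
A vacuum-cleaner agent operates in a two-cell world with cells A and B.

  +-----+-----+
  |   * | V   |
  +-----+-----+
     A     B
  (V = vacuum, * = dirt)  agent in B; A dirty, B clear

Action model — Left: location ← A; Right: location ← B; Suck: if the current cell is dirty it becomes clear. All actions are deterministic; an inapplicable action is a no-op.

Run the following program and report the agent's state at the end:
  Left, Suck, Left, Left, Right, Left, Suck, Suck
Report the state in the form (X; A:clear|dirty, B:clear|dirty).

Left (#1): (A; A:dirty, B:clear)
Suck (#2): (A; A:clear, B:clear)
Left (#3): (A; A:clear, B:clear)
Left (#4): (A; A:clear, B:clear)
Right (#5): (B; A:clear, B:clear)
Left (#6): (A; A:clear, B:clear)
Suck (#7): (A; A:clear, B:clear)
Suck (#8): (A; A:clear, B:clear)

(A; A:clear, B:clear)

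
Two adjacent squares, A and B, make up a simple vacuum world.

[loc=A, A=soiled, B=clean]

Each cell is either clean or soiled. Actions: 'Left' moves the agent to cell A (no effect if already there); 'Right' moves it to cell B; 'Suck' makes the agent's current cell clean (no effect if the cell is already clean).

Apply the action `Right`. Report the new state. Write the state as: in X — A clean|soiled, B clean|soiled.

start: in A — A soiled, B clean
1) do Right; now in B — A soiled, B clean

in B — A soiled, B clean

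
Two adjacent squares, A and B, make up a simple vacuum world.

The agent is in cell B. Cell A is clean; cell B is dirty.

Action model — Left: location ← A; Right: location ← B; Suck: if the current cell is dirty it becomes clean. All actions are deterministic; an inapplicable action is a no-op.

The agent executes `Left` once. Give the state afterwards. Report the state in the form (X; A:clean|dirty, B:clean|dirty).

start: (B; A:clean, B:dirty)
step 1/1 (Left): (A; A:clean, B:dirty)

(A; A:clean, B:dirty)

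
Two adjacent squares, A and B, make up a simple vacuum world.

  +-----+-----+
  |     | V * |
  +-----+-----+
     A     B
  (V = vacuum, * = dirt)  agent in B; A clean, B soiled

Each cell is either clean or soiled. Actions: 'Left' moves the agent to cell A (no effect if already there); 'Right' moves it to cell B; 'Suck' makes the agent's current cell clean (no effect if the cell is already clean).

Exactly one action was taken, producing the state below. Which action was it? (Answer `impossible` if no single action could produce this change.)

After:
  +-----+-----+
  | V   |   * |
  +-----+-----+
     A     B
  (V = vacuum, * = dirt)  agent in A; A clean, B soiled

try  Left: in A — A clean, B soiled  ← match
try Right: in B — A clean, B soiled
try  Suck: in B — A clean, B clean

Left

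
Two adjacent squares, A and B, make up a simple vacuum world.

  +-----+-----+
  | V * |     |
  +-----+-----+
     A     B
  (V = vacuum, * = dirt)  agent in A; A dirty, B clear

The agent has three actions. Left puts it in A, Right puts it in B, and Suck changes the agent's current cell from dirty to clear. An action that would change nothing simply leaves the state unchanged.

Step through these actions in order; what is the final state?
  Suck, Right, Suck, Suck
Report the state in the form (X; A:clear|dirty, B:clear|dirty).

(B; A:clear, B:clear)

[1] after Suck: (A; A:clear, B:clear)
[2] after Right: (B; A:clear, B:clear)
[3] after Suck: (B; A:clear, B:clear)
[4] after Suck: (B; A:clear, B:clear)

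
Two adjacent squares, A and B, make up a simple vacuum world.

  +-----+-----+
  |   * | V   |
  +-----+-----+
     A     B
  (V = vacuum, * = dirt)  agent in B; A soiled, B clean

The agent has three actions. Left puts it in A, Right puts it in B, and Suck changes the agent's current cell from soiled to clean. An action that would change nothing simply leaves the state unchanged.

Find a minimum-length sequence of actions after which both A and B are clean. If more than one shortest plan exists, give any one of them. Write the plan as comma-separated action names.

step 1/2 (Left): (A; A:soiled, B:clean)
step 2/2 (Suck): (A; A:clean, B:clean)
min 2: go A then Suck

Left, Suck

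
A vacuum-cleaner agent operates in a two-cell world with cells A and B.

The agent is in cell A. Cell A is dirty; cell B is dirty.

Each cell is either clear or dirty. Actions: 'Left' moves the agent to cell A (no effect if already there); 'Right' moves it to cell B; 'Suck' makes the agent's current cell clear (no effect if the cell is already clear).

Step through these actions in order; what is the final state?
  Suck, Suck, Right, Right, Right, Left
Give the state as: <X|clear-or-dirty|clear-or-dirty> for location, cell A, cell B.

1) do Suck; now <A|clear|dirty>
2) do Suck; now <A|clear|dirty>
3) do Right; now <B|clear|dirty>
4) do Right; now <B|clear|dirty>
5) do Right; now <B|clear|dirty>
6) do Left; now <A|clear|dirty>

<A|clear|dirty>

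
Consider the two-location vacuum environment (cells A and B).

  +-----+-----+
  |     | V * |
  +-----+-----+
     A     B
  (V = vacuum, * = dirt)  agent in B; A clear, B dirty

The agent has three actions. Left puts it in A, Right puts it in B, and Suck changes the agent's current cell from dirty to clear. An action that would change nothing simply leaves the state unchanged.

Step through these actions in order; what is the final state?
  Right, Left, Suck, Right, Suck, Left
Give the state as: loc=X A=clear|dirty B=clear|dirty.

1. Right → loc=B A=clear B=dirty
2. Left → loc=A A=clear B=dirty
3. Suck → loc=A A=clear B=dirty
4. Right → loc=B A=clear B=dirty
5. Suck → loc=B A=clear B=clear
6. Left → loc=A A=clear B=clear

loc=A A=clear B=clear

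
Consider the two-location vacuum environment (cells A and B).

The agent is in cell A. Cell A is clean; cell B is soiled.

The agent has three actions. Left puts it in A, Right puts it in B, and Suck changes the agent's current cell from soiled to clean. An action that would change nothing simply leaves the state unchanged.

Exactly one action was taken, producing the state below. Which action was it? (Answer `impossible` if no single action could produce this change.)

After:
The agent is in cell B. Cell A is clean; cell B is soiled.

Right

try  Left: loc=A A=clean B=soiled
try Right: loc=B A=clean B=soiled  ← match
try  Suck: loc=A A=clean B=soiled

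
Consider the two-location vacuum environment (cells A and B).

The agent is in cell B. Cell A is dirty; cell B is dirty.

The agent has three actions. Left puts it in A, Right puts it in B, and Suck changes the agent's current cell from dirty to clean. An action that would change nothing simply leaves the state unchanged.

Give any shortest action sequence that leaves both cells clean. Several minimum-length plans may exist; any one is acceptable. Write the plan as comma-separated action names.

Suck, Left, Suck

Suck (#1): (B; A:dirty, B:clean)
Left (#2): (A; A:dirty, B:clean)
Suck (#3): (A; A:clean, B:clean)
min 3: Suck B + move + Suck A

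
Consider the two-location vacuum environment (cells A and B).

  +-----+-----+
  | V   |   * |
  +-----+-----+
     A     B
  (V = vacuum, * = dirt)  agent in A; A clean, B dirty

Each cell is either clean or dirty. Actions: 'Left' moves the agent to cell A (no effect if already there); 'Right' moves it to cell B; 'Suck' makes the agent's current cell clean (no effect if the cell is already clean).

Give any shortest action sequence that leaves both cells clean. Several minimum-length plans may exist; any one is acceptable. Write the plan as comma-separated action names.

1. Right → (B; A:clean, B:dirty)
2. Suck → (B; A:clean, B:clean)
min 2: go B then Suck

Right, Suck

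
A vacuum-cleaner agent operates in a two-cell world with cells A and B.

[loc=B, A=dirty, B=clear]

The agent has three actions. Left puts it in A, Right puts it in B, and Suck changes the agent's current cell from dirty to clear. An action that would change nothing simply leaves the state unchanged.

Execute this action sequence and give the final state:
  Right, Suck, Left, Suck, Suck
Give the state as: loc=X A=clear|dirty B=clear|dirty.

1) do Right; now loc=B A=dirty B=clear
2) do Suck; now loc=B A=dirty B=clear
3) do Left; now loc=A A=dirty B=clear
4) do Suck; now loc=A A=clear B=clear
5) do Suck; now loc=A A=clear B=clear

loc=A A=clear B=clear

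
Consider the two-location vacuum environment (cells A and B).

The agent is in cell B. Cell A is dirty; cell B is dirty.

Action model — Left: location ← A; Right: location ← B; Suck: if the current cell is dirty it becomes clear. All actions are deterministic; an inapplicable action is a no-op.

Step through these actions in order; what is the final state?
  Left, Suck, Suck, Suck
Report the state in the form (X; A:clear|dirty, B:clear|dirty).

step 1/4 (Left): (A; A:dirty, B:dirty)
step 2/4 (Suck): (A; A:clear, B:dirty)
step 3/4 (Suck): (A; A:clear, B:dirty)
step 4/4 (Suck): (A; A:clear, B:dirty)

(A; A:clear, B:dirty)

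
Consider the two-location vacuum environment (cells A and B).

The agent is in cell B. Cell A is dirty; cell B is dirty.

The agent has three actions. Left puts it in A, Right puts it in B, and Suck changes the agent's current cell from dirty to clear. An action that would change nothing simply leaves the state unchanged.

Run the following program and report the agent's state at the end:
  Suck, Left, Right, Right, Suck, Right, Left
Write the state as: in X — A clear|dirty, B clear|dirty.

Suck (#1): in B — A dirty, B clear
Left (#2): in A — A dirty, B clear
Right (#3): in B — A dirty, B clear
Right (#4): in B — A dirty, B clear
Suck (#5): in B — A dirty, B clear
Right (#6): in B — A dirty, B clear
Left (#7): in A — A dirty, B clear

in A — A dirty, B clear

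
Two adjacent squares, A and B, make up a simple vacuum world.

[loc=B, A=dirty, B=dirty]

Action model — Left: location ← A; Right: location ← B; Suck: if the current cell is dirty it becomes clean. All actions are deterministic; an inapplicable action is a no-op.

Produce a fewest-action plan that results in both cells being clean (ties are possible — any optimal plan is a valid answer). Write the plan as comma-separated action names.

Suck, Left, Suck

1. Suck → in B — A dirty, B clean
2. Left → in A — A dirty, B clean
3. Suck → in A — A clean, B clean
min 3: Suck B + move + Suck A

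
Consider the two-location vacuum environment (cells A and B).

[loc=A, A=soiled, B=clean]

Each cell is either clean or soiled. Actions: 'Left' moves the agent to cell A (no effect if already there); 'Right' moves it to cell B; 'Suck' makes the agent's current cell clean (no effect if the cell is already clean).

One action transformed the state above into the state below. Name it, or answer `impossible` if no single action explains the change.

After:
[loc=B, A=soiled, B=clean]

try  Left: (A; A:soiled, B:clean)
try Right: (B; A:soiled, B:clean)  ← match
try  Suck: (A; A:clean, B:clean)

Right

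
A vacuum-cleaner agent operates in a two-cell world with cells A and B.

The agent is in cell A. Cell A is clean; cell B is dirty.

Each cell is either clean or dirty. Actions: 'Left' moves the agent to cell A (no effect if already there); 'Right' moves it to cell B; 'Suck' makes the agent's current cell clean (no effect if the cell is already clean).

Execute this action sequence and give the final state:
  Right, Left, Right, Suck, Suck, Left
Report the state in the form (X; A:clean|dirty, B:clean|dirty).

t=1 Right ⇒ (B; A:clean, B:dirty)
t=2 Left ⇒ (A; A:clean, B:dirty)
t=3 Right ⇒ (B; A:clean, B:dirty)
t=4 Suck ⇒ (B; A:clean, B:clean)
t=5 Suck ⇒ (B; A:clean, B:clean)
t=6 Left ⇒ (A; A:clean, B:clean)

(A; A:clean, B:clean)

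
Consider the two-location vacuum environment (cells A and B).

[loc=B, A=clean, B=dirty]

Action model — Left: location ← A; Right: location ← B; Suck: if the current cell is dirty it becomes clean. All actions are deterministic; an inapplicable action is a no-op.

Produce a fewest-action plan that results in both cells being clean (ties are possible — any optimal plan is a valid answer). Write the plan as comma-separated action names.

1) do Suck; now in B — A clean, B clean
min 1: B is dirty, one Suck

Suck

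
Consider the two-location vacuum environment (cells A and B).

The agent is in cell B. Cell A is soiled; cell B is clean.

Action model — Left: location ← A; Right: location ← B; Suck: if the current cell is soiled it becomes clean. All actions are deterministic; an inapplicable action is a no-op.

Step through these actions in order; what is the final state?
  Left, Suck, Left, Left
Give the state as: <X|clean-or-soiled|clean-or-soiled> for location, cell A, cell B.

<A|clean|clean>

1) do Left; now <A|soiled|clean>
2) do Suck; now <A|clean|clean>
3) do Left; now <A|clean|clean>
4) do Left; now <A|clean|clean>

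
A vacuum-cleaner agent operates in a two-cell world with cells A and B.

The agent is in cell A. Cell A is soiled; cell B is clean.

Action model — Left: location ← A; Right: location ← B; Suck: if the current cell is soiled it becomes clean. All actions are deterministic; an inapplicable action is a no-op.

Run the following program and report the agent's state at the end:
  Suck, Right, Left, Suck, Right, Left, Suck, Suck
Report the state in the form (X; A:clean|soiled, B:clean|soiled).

(A; A:clean, B:clean)

1. Suck → (A; A:clean, B:clean)
2. Right → (B; A:clean, B:clean)
3. Left → (A; A:clean, B:clean)
4. Suck → (A; A:clean, B:clean)
5. Right → (B; A:clean, B:clean)
6. Left → (A; A:clean, B:clean)
7. Suck → (A; A:clean, B:clean)
8. Suck → (A; A:clean, B:clean)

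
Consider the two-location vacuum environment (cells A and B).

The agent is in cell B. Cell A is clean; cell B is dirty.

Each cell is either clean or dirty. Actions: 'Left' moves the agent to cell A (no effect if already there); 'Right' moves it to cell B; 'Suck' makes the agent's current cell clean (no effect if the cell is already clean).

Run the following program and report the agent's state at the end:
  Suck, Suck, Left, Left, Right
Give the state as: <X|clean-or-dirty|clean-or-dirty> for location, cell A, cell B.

<B|clean|clean>

1. Suck → <B|clean|clean>
2. Suck → <B|clean|clean>
3. Left → <A|clean|clean>
4. Left → <A|clean|clean>
5. Right → <B|clean|clean>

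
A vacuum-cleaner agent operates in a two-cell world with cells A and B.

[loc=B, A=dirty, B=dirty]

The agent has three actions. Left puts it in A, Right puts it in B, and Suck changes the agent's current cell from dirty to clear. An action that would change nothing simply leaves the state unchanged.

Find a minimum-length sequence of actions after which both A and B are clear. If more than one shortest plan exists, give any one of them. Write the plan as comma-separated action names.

Suck, Left, Suck

1. Suck → <B|dirty|clear>
2. Left → <A|dirty|clear>
3. Suck → <A|clear|clear>
min 3: Suck B + move + Suck A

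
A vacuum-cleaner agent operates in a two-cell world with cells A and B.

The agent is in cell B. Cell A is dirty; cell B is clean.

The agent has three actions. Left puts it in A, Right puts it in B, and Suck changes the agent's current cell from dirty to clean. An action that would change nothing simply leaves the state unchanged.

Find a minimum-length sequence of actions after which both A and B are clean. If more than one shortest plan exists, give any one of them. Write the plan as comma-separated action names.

Left, Suck

1) do Left; now <A|dirty|clean>
2) do Suck; now <A|clean|clean>
min 2: go A then Suck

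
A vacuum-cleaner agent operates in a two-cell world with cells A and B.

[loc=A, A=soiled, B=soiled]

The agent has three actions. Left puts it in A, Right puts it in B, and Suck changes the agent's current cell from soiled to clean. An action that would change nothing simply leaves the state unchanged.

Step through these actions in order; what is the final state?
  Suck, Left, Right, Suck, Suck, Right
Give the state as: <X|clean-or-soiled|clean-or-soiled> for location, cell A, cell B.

Suck (#1): <A|clean|soiled>
Left (#2): <A|clean|soiled>
Right (#3): <B|clean|soiled>
Suck (#4): <B|clean|clean>
Suck (#5): <B|clean|clean>
Right (#6): <B|clean|clean>

<B|clean|clean>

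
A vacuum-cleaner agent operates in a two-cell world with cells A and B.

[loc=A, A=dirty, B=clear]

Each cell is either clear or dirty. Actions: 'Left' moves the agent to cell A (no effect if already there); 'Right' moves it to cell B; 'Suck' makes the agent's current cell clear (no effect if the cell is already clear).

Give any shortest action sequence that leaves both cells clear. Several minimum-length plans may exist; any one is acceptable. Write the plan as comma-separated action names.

Suck

1) do Suck; now loc=A A=clear B=clear
min 1: A is dirty, one Suck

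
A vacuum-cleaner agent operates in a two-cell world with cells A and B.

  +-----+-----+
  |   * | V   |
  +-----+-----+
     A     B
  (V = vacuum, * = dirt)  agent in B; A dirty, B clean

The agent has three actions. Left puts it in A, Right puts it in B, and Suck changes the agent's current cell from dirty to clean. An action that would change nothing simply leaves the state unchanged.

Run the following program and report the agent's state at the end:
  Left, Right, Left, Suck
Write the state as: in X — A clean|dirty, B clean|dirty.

t=1 Left ⇒ in A — A dirty, B clean
t=2 Right ⇒ in B — A dirty, B clean
t=3 Left ⇒ in A — A dirty, B clean
t=4 Suck ⇒ in A — A clean, B clean

in A — A clean, B clean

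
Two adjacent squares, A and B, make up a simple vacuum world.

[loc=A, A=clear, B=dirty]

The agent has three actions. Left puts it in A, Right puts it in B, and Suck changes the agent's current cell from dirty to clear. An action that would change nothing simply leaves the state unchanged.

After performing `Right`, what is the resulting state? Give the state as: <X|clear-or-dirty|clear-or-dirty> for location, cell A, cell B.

<B|clear|dirty>

start: <A|clear|dirty>
t=1 Right ⇒ <B|clear|dirty>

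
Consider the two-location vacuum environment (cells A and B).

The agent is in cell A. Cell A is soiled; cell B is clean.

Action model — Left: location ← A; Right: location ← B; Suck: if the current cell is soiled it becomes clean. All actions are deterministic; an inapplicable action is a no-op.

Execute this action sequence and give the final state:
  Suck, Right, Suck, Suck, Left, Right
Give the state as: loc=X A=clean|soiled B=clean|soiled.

step 1/6 (Suck): loc=A A=clean B=clean
step 2/6 (Right): loc=B A=clean B=clean
step 3/6 (Suck): loc=B A=clean B=clean
step 4/6 (Suck): loc=B A=clean B=clean
step 5/6 (Left): loc=A A=clean B=clean
step 6/6 (Right): loc=B A=clean B=clean

loc=B A=clean B=clean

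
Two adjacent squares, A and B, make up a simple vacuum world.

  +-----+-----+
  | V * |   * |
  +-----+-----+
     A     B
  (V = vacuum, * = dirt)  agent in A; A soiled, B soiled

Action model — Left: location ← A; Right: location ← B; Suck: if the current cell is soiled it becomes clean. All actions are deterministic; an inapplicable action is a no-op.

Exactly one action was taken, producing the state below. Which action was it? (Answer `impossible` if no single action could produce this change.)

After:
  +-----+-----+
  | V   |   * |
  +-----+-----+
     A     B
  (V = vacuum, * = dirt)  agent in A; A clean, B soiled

Suck

try  Left: loc=A A=soiled B=soiled
try Right: loc=B A=soiled B=soiled
try  Suck: loc=A A=clean B=soiled  ← match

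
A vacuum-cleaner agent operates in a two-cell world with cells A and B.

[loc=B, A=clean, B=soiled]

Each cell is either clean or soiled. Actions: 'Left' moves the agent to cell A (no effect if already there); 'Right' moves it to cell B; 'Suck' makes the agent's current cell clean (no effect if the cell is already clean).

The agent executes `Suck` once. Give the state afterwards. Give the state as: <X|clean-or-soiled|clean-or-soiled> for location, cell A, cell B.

<B|clean|clean>

start: <B|clean|soiled>
step 1/1 (Suck): <B|clean|clean>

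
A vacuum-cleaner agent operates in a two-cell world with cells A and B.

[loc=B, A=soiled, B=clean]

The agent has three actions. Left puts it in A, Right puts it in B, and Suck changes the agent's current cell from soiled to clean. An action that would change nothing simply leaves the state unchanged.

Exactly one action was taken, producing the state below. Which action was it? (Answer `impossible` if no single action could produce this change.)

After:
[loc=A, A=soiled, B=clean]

try  Left: (A; A:soiled, B:clean)  ← match
try Right: (B; A:soiled, B:clean)
try  Suck: (B; A:soiled, B:clean)

Left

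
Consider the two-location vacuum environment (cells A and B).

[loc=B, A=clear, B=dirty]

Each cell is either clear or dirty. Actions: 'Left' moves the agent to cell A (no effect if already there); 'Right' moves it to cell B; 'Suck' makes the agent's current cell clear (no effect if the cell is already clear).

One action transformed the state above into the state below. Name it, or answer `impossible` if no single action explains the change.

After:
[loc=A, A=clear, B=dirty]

try  Left: (A; A:clear, B:dirty)  ← match
try Right: (B; A:clear, B:dirty)
try  Suck: (B; A:clear, B:clear)

Left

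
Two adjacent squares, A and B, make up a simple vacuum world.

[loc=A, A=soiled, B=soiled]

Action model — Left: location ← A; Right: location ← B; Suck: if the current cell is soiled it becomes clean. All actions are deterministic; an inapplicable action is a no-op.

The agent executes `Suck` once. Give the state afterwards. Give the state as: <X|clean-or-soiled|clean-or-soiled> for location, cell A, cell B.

<A|clean|soiled>

start: <A|soiled|soiled>
Suck (#1): <A|clean|soiled>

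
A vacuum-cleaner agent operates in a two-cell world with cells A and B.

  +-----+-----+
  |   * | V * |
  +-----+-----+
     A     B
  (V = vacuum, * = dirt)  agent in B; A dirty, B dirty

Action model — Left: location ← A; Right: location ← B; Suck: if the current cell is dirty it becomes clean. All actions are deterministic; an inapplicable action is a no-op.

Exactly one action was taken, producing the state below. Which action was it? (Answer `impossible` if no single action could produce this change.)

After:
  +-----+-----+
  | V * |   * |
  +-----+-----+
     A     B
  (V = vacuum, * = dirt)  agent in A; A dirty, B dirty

Left

try  Left: loc=A A=dirty B=dirty  ← match
try Right: loc=B A=dirty B=dirty
try  Suck: loc=B A=dirty B=clean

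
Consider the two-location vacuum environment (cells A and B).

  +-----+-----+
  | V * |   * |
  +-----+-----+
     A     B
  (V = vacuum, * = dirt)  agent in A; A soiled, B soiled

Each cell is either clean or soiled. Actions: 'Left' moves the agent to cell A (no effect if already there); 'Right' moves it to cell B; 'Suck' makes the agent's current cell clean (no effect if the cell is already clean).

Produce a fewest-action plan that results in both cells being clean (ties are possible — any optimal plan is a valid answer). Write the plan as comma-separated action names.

Suck, Right, Suck

t=1 Suck ⇒ loc=A A=clean B=soiled
t=2 Right ⇒ loc=B A=clean B=soiled
t=3 Suck ⇒ loc=B A=clean B=clean
min 3: Suck A + move + Suck B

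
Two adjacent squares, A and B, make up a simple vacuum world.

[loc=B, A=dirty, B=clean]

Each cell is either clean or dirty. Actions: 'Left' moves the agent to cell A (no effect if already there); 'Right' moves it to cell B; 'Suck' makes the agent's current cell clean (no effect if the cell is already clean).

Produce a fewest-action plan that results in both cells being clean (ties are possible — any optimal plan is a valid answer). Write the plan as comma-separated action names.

Left, Suck

[1] after Left: (A; A:dirty, B:clean)
[2] after Suck: (A; A:clean, B:clean)
min 2: go A then Suck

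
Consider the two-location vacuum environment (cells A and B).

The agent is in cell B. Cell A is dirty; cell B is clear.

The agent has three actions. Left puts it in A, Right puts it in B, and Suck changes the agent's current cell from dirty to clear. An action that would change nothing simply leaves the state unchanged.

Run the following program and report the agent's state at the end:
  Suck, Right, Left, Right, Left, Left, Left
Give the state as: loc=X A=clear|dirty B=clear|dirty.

loc=A A=dirty B=clear

step 1/7 (Suck): loc=B A=dirty B=clear
step 2/7 (Right): loc=B A=dirty B=clear
step 3/7 (Left): loc=A A=dirty B=clear
step 4/7 (Right): loc=B A=dirty B=clear
step 5/7 (Left): loc=A A=dirty B=clear
step 6/7 (Left): loc=A A=dirty B=clear
step 7/7 (Left): loc=A A=dirty B=clear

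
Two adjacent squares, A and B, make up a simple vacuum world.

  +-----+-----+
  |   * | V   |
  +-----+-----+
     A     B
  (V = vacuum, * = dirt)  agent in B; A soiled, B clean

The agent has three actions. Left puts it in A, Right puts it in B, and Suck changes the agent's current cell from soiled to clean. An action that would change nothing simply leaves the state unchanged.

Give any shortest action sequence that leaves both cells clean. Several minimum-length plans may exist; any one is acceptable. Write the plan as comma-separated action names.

t=1 Left ⇒ in A — A soiled, B clean
t=2 Suck ⇒ in A — A clean, B clean
min 2: go A then Suck

Left, Suck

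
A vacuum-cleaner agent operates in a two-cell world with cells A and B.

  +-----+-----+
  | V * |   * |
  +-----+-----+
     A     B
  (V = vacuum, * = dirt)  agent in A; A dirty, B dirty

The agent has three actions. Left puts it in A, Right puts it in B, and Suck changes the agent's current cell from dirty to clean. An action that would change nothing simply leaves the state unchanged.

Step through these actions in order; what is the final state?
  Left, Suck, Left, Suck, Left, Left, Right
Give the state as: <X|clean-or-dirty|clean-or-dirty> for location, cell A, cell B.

<B|clean|dirty>

Left (#1): <A|dirty|dirty>
Suck (#2): <A|clean|dirty>
Left (#3): <A|clean|dirty>
Suck (#4): <A|clean|dirty>
Left (#5): <A|clean|dirty>
Left (#6): <A|clean|dirty>
Right (#7): <B|clean|dirty>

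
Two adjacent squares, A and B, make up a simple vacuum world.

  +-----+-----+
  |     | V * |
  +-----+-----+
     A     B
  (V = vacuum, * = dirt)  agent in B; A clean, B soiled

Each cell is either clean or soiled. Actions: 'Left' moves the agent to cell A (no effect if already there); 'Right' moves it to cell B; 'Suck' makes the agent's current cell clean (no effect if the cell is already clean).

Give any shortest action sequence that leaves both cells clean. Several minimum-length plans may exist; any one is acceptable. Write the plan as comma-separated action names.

step 1/1 (Suck): in B — A clean, B clean
min 1: B is soiled, one Suck

Suck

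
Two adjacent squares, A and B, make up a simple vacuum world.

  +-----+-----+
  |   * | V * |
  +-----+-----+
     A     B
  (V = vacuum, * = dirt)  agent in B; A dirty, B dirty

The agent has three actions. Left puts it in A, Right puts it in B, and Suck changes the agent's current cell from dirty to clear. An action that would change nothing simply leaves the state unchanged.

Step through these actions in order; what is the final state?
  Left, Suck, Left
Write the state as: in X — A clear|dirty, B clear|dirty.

in A — A clear, B dirty

1) do Left; now in A — A dirty, B dirty
2) do Suck; now in A — A clear, B dirty
3) do Left; now in A — A clear, B dirty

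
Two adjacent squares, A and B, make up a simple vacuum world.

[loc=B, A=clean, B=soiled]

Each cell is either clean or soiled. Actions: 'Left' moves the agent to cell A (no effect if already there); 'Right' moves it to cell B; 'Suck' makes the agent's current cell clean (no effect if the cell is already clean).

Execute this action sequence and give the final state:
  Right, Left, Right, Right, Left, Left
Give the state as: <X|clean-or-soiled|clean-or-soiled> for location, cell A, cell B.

<A|clean|soiled>

[1] after Right: <B|clean|soiled>
[2] after Left: <A|clean|soiled>
[3] after Right: <B|clean|soiled>
[4] after Right: <B|clean|soiled>
[5] after Left: <A|clean|soiled>
[6] after Left: <A|clean|soiled>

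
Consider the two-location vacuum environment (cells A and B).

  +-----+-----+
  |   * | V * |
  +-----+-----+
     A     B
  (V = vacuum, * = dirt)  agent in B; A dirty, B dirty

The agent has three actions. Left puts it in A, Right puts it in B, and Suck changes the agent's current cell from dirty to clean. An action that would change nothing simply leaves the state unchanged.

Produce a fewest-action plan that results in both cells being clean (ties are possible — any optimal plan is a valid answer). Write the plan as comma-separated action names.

t=1 Suck ⇒ (B; A:dirty, B:clean)
t=2 Left ⇒ (A; A:dirty, B:clean)
t=3 Suck ⇒ (A; A:clean, B:clean)
min 3: Suck B + move + Suck A

Suck, Left, Suck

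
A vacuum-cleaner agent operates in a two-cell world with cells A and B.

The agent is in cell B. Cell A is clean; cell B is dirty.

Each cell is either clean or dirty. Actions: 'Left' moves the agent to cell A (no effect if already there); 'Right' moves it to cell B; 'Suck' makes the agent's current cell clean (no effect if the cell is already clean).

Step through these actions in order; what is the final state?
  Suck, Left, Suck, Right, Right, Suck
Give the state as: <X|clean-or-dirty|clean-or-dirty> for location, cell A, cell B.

<B|clean|clean>

Suck (#1): <B|clean|clean>
Left (#2): <A|clean|clean>
Suck (#3): <A|clean|clean>
Right (#4): <B|clean|clean>
Right (#5): <B|clean|clean>
Suck (#6): <B|clean|clean>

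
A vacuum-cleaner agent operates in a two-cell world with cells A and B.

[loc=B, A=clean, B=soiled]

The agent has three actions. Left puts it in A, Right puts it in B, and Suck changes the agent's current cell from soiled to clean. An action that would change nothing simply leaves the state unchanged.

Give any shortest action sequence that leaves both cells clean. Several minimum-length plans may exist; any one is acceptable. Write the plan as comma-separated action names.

[1] after Suck: (B; A:clean, B:clean)
min 1: B is soiled, one Suck

Suck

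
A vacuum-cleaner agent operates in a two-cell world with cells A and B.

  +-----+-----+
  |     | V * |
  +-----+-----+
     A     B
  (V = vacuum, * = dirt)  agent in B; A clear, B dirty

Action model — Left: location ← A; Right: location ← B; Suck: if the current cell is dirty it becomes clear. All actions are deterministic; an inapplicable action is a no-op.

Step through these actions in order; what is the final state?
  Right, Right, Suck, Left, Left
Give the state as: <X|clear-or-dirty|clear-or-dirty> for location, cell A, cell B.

step 1/5 (Right): <B|clear|dirty>
step 2/5 (Right): <B|clear|dirty>
step 3/5 (Suck): <B|clear|clear>
step 4/5 (Left): <A|clear|clear>
step 5/5 (Left): <A|clear|clear>

<A|clear|clear>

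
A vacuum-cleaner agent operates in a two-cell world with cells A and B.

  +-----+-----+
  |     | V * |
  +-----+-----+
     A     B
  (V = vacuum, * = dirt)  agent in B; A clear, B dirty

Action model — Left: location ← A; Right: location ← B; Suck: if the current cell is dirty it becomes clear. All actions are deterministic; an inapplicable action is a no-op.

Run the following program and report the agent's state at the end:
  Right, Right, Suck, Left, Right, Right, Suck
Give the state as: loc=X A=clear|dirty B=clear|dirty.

[1] after Right: loc=B A=clear B=dirty
[2] after Right: loc=B A=clear B=dirty
[3] after Suck: loc=B A=clear B=clear
[4] after Left: loc=A A=clear B=clear
[5] after Right: loc=B A=clear B=clear
[6] after Right: loc=B A=clear B=clear
[7] after Suck: loc=B A=clear B=clear

loc=B A=clear B=clear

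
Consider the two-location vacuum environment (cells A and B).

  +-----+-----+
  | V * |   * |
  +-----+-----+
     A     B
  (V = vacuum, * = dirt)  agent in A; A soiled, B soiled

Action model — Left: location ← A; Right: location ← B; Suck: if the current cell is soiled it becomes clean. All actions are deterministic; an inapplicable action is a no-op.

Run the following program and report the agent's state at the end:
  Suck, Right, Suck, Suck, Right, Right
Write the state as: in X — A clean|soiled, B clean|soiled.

in B — A clean, B clean

t=1 Suck ⇒ in A — A clean, B soiled
t=2 Right ⇒ in B — A clean, B soiled
t=3 Suck ⇒ in B — A clean, B clean
t=4 Suck ⇒ in B — A clean, B clean
t=5 Right ⇒ in B — A clean, B clean
t=6 Right ⇒ in B — A clean, B clean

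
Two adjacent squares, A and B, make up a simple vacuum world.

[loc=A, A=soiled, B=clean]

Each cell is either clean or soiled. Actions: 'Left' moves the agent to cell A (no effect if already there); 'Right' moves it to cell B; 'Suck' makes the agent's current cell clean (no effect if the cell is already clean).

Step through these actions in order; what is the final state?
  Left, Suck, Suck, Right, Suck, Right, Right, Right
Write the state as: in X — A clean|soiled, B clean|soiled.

in B — A clean, B clean

1) do Left; now in A — A soiled, B clean
2) do Suck; now in A — A clean, B clean
3) do Suck; now in A — A clean, B clean
4) do Right; now in B — A clean, B clean
5) do Suck; now in B — A clean, B clean
6) do Right; now in B — A clean, B clean
7) do Right; now in B — A clean, B clean
8) do Right; now in B — A clean, B clean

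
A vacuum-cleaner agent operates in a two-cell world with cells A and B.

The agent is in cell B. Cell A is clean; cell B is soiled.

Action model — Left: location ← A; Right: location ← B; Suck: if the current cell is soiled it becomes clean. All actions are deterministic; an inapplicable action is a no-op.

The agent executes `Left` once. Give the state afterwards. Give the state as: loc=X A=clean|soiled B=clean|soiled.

loc=A A=clean B=soiled

start: loc=B A=clean B=soiled
step 1/1 (Left): loc=A A=clean B=soiled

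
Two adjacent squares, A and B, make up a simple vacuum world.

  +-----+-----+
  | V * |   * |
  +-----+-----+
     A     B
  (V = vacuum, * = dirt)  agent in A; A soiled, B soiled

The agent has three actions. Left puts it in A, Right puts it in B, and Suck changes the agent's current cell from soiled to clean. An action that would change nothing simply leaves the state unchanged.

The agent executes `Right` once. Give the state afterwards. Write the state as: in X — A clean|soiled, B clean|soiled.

start: in A — A soiled, B soiled
t=1 Right ⇒ in B — A soiled, B soiled

in B — A soiled, B soiled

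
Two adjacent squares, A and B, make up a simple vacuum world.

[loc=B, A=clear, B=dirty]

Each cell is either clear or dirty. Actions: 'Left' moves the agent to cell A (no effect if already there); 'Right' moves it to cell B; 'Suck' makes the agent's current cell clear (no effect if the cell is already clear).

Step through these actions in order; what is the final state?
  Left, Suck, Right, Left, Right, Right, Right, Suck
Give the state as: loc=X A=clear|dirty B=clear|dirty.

step 1/8 (Left): loc=A A=clear B=dirty
step 2/8 (Suck): loc=A A=clear B=dirty
step 3/8 (Right): loc=B A=clear B=dirty
step 4/8 (Left): loc=A A=clear B=dirty
step 5/8 (Right): loc=B A=clear B=dirty
step 6/8 (Right): loc=B A=clear B=dirty
step 7/8 (Right): loc=B A=clear B=dirty
step 8/8 (Suck): loc=B A=clear B=clear

loc=B A=clear B=clear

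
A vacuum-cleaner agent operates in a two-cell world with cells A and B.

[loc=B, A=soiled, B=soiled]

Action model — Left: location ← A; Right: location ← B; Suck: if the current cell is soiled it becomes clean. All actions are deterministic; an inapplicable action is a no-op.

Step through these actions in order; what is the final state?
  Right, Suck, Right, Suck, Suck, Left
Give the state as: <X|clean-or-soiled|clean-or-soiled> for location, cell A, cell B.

<A|soiled|clean>

1) do Right; now <B|soiled|soiled>
2) do Suck; now <B|soiled|clean>
3) do Right; now <B|soiled|clean>
4) do Suck; now <B|soiled|clean>
5) do Suck; now <B|soiled|clean>
6) do Left; now <A|soiled|clean>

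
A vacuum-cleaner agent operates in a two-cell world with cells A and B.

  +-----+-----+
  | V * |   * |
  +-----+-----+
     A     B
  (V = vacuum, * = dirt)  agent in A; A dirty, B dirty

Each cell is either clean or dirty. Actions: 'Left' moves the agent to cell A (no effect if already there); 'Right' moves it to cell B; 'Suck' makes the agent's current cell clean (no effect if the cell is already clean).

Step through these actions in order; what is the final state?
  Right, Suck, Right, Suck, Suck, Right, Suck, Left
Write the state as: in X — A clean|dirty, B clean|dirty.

Right (#1): in B — A dirty, B dirty
Suck (#2): in B — A dirty, B clean
Right (#3): in B — A dirty, B clean
Suck (#4): in B — A dirty, B clean
Suck (#5): in B — A dirty, B clean
Right (#6): in B — A dirty, B clean
Suck (#7): in B — A dirty, B clean
Left (#8): in A — A dirty, B clean

in A — A dirty, B clean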